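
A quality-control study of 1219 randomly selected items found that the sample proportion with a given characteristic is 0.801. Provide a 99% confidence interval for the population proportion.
(0.772, 0.830)

Proportion CI:
SE = √(p̂(1-p̂)/n) = √(0.801 · 0.199 / 1219) = 0.01144

z* = 2.576
Margin = z* · SE = 2.576 · 0.01144 = 0.0295

CI: 0.801 ± 0.0295 = (0.772, 0.830)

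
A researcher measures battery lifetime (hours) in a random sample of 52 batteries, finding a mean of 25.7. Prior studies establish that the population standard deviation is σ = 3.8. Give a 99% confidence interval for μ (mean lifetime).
(24.34, 27.06)

z-interval (σ known):
z* = 2.576 for 99% confidence

Margin of error = z* · σ/√n = 2.576 · 3.8/√52 = 1.36

CI: (25.7 - 1.36, 25.7 + 1.36) = (24.34, 27.06)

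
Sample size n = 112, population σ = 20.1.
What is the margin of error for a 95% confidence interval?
Margin of error = 3.72

Margin of error = z* · σ/√n
= 1.960 · 20.1/√112
= 1.960 · 20.1/10.5830
= 3.72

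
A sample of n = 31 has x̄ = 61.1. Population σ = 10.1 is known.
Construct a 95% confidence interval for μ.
(57.54, 64.66)

z-interval (σ known):
z* = 1.960 for 95% confidence

Margin of error = z* · σ/√n = 1.960 · 10.1/√31 = 3.56

CI: (61.1 - 3.56, 61.1 + 3.56) = (57.54, 64.66)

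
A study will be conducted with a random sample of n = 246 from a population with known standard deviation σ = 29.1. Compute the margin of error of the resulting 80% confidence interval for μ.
Margin of error = 2.38

Margin of error = z* · σ/√n
= 1.282 · 29.1/√246
= 1.282 · 29.1/15.6844
= 2.38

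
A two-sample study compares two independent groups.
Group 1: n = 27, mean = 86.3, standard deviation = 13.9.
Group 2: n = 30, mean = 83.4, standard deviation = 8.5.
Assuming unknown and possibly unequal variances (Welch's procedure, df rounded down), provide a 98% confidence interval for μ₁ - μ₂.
(-4.58, 10.38)

Difference: x̄₁ - x̄₂ = 2.90
SE = √(s₁²/n₁ + s₂²/n₂) = √(13.9²/27 + 8.5²/30) = 3.0926
df = 42.16 → 42 (Welch–Satterthwaite, rounded down)
t* = 2.418

CI: 2.90 ± 2.418 · 3.0926 = 2.90 ± 7.48 = (-4.58, 10.38)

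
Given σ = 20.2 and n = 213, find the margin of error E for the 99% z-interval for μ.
Margin of error = 3.57

Margin of error = z* · σ/√n
= 2.576 · 20.2/√213
= 2.576 · 20.2/14.5945
= 3.57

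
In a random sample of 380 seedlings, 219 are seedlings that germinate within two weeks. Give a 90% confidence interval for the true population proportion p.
(0.535, 0.618)

Proportion CI:
p̂ = 219/380 = 0.57632
SE = √(p̂(1-p̂)/n) = √(0.57632 · 0.42368 / 380) = 0.02535

z* = 1.645
Margin = z* · SE = 1.645 · 0.02535 = 0.0417

CI: 0.57632 ± 0.0417 = (0.535, 0.618)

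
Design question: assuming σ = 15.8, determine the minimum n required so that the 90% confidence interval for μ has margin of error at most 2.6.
n ≥ 100

For margin E ≤ 2.6:
n ≥ (z* · σ / E)²
n ≥ (1.645 · 15.8 / 2.6)²
n ≥ 99.93

Minimum n = 100 (rounding up)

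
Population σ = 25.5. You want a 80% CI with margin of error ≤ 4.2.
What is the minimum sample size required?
n ≥ 61

For margin E ≤ 4.2:
n ≥ (z* · σ / E)²
n ≥ (1.282 · 25.5 / 4.2)²
n ≥ 60.58

Minimum n = 61 (rounding up)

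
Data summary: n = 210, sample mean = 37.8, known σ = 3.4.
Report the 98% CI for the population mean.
(37.25, 38.35)

z-interval (σ known):
z* = 2.326 for 98% confidence

Margin of error = z* · σ/√n = 2.326 · 3.4/√210 = 0.55

CI: (37.8 - 0.55, 37.8 + 0.55) = (37.25, 38.35)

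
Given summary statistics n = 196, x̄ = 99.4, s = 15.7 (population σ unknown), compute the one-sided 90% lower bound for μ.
μ ≥ 97.96

Lower bound (one-sided):
t* = 1.286 (one-sided for 90%)
Lower bound = x̄ - t* · s/√n = 99.4 - 1.286 · 15.7/√196 = 97.96

We are 90% confident that μ ≥ 97.96.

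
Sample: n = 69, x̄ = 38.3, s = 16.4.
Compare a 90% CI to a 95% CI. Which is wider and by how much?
95% CI is wider by 1.29

df = 68
90% CI: t* = 1.668, (35.01, 41.59), width = 2 · t* · s/√n = 6.59
95% CI: t* = 1.995, (34.36, 42.24), width = 2 · t* · s/√n = 7.88

The 95% CI is wider by 7.88 - 6.59 = 1.29.
Higher confidence requires a wider interval.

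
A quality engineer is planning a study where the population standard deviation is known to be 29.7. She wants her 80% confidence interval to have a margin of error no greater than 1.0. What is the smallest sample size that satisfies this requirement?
n ≥ 1450

For margin E ≤ 1.0:
n ≥ (z* · σ / E)²
n ≥ (1.282 · 29.7 / 1.0)²
n ≥ 1449.74

Minimum n = 1450 (rounding up)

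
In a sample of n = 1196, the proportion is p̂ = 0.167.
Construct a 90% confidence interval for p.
(0.149, 0.185)

Proportion CI:
SE = √(p̂(1-p̂)/n) = √(0.167 · 0.833 / 1196) = 0.01078

z* = 1.645
Margin = z* · SE = 1.645 · 0.01078 = 0.0177

CI: 0.167 ± 0.0177 = (0.149, 0.185)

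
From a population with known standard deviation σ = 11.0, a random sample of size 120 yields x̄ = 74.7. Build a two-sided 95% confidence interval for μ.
(72.73, 76.67)

z-interval (σ known):
z* = 1.960 for 95% confidence

Margin of error = z* · σ/√n = 1.960 · 11.0/√120 = 1.97

CI: (74.7 - 1.97, 74.7 + 1.97) = (72.73, 76.67)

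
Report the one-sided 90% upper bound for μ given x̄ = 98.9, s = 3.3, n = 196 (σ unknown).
μ ≤ 99.20

Upper bound (one-sided):
t* = 1.286 (one-sided for 90%)
Upper bound = x̄ + t* · s/√n = 98.9 + 1.286 · 3.3/√196 = 99.20

We are 90% confident that μ ≤ 99.20.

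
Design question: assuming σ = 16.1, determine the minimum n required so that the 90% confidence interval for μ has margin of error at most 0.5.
n ≥ 2806

For margin E ≤ 0.5:
n ≥ (z* · σ / E)²
n ≥ (1.645 · 16.1 / 0.5)²
n ≥ 2805.71

Minimum n = 2806 (rounding up)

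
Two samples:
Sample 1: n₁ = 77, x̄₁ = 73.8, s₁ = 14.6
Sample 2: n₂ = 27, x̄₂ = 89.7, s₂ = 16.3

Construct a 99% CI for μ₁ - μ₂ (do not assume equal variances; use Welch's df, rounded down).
(-25.49, -6.31)

Difference: x̄₁ - x̄₂ = -15.90
SE = √(s₁²/n₁ + s₂²/n₂) = √(14.6²/77 + 16.3²/27) = 3.5509
df = 41.56 → 41 (Welch–Satterthwaite, rounded down)
t* = 2.701

CI: -15.90 ± 2.701 · 3.5509 = -15.90 ± 9.59 = (-25.49, -6.31)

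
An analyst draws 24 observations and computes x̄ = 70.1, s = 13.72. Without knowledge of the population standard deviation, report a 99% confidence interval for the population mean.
(62.24, 77.96)

t-interval (σ unknown):
df = n - 1 = 23
t* = 2.807 for 99% confidence

Margin of error = t* · s/√n = 2.807 · 13.72/√24 = 7.86

CI: (62.24, 77.96)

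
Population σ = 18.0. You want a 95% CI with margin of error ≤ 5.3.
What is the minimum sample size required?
n ≥ 45

For margin E ≤ 5.3:
n ≥ (z* · σ / E)²
n ≥ (1.960 · 18.0 / 5.3)²
n ≥ 44.31

Minimum n = 45 (rounding up)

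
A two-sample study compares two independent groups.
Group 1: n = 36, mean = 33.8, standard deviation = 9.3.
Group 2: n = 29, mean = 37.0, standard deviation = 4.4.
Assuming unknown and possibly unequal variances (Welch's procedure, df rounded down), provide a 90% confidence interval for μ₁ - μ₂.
(-6.13, -0.27)

Difference: x̄₁ - x̄₂ = -3.20
SE = √(s₁²/n₁ + s₂²/n₂) = √(9.3²/36 + 4.4²/29) = 1.7522
df = 52.12 → 52 (Welch–Satterthwaite, rounded down)
t* = 1.675

CI: -3.20 ± 1.675 · 1.7522 = -3.20 ± 2.93 = (-6.13, -0.27)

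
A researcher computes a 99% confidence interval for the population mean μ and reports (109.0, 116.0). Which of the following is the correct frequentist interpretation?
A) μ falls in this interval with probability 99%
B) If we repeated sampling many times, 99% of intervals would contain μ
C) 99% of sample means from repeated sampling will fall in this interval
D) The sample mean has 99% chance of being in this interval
B

A) Wrong — μ is fixed; the randomness lives in the interval, not in μ.
B) Correct — this is the frequentist long-run coverage interpretation.
C) Wrong — coverage applies to intervals containing μ, not to future x̄ values.
D) Wrong — x̄ is observed and sits in the interval by construction.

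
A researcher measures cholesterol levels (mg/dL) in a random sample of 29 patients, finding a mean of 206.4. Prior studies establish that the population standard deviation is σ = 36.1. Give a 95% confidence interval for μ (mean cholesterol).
(193.26, 219.54)

z-interval (σ known):
z* = 1.960 for 95% confidence

Margin of error = z* · σ/√n = 1.960 · 36.1/√29 = 13.14

CI: (206.4 - 13.14, 206.4 + 13.14) = (193.26, 219.54)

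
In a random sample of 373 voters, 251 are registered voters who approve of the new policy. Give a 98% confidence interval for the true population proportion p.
(0.616, 0.729)

Proportion CI:
p̂ = 251/373 = 0.67292
SE = √(p̂(1-p̂)/n) = √(0.67292 · 0.32708 / 373) = 0.02429

z* = 2.326
Margin = z* · SE = 2.326 · 0.02429 = 0.0565

CI: 0.67292 ± 0.0565 = (0.616, 0.729)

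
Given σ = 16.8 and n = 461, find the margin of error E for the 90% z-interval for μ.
Margin of error = 1.29

Margin of error = z* · σ/√n
= 1.645 · 16.8/√461
= 1.645 · 16.8/21.4709
= 1.29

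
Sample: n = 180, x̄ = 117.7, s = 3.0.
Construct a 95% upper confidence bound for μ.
μ ≤ 118.07

Upper bound (one-sided):
t* = 1.653 (one-sided for 95%)
Upper bound = x̄ + t* · s/√n = 117.7 + 1.653 · 3.0/√180 = 118.07

We are 95% confident that μ ≤ 118.07.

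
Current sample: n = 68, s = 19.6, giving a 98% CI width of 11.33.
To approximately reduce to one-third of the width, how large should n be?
n ≈ 612

CI width ∝ 1/√n
To reduce width by factor 3, need √n to grow by 3 → need 3² = 9 times as many samples.

Current: n = 68, width = 11.33
New: n = 612, width ≈ 3.70

Width reduced by factor of 11.33/3.70 = 3.06.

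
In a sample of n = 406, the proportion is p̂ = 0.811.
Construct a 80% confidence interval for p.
(0.786, 0.836)

Proportion CI:
SE = √(p̂(1-p̂)/n) = √(0.811 · 0.189 / 406) = 0.01943

z* = 1.282
Margin = z* · SE = 1.282 · 0.01943 = 0.0249

CI: 0.811 ± 0.0249 = (0.786, 0.836)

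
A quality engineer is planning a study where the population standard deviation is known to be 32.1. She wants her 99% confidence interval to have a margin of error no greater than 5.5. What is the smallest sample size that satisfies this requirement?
n ≥ 227

For margin E ≤ 5.5:
n ≥ (z* · σ / E)²
n ≥ (2.576 · 32.1 / 5.5)²
n ≥ 226.04

Minimum n = 227 (rounding up)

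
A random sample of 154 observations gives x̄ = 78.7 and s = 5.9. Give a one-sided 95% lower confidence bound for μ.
μ ≥ 77.91

Lower bound (one-sided):
t* = 1.655 (one-sided for 95%)
Lower bound = x̄ - t* · s/√n = 78.7 - 1.655 · 5.9/√154 = 77.91

We are 95% confident that μ ≥ 77.91.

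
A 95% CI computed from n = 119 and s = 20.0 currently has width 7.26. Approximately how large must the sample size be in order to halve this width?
n ≈ 476

CI width ∝ 1/√n
To reduce width by factor 2, need √n to grow by 2 → need 2² = 4 times as many samples.

Current: n = 119, width = 7.26
New: n = 476, width ≈ 3.60

Width reduced by factor of 7.26/3.60 = 2.02.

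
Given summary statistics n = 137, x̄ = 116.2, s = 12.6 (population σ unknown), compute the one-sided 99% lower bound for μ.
μ ≥ 113.67

Lower bound (one-sided):
t* = 2.354 (one-sided for 99%)
Lower bound = x̄ - t* · s/√n = 116.2 - 2.354 · 12.6/√137 = 113.67

We are 99% confident that μ ≥ 113.67.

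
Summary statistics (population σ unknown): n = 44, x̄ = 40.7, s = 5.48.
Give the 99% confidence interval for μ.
(38.47, 42.93)

t-interval (σ unknown):
df = n - 1 = 43
t* = 2.695 for 99% confidence

Margin of error = t* · s/√n = 2.695 · 5.48/√44 = 2.23

CI: (38.47, 42.93)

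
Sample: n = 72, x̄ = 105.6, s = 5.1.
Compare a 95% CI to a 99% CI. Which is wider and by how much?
99% CI is wider by 0.78

df = 71
95% CI: t* = 1.994, (104.40, 106.80), width = 2 · t* · s/√n = 2.40
99% CI: t* = 2.647, (104.01, 107.19), width = 2 · t* · s/√n = 3.18

The 99% CI is wider by 3.18 - 2.40 = 0.78.
Higher confidence requires a wider interval.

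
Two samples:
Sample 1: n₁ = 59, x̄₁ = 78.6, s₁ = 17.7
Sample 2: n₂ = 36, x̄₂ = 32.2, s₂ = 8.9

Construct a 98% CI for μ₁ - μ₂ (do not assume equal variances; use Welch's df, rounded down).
(39.91, 52.89)

Difference: x̄₁ - x̄₂ = 46.40
SE = √(s₁²/n₁ + s₂²/n₂) = √(17.7²/59 + 8.9²/36) = 2.7405
df = 90.32 → 90 (Welch–Satterthwaite, rounded down)
t* = 2.368

CI: 46.40 ± 2.368 · 2.7405 = 46.40 ± 6.49 = (39.91, 52.89)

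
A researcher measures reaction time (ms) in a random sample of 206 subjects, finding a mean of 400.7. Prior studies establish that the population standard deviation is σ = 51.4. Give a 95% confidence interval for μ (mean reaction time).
(393.68, 407.72)

z-interval (σ known):
z* = 1.960 for 95% confidence

Margin of error = z* · σ/√n = 1.960 · 51.4/√206 = 7.02

CI: (400.7 - 7.02, 400.7 + 7.02) = (393.68, 407.72)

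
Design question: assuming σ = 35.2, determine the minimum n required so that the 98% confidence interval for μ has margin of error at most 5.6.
n ≥ 214

For margin E ≤ 5.6:
n ≥ (z* · σ / E)²
n ≥ (2.326 · 35.2 / 5.6)²
n ≥ 213.76

Minimum n = 214 (rounding up)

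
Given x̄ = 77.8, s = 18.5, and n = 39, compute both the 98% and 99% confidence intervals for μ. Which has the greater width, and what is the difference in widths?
99% CI is wider by 1.68

df = 38
98% CI: t* = 2.429, (70.60, 85.00), width = 2 · t* · s/√n = 14.39
99% CI: t* = 2.712, (69.77, 85.83), width = 2 · t* · s/√n = 16.07

The 99% CI is wider by 16.07 - 14.39 = 1.68.
Higher confidence requires a wider interval.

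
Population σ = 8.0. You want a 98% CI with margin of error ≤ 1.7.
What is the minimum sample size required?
n ≥ 120

For margin E ≤ 1.7:
n ≥ (z* · σ / E)²
n ≥ (2.326 · 8.0 / 1.7)²
n ≥ 119.81

Minimum n = 120 (rounding up)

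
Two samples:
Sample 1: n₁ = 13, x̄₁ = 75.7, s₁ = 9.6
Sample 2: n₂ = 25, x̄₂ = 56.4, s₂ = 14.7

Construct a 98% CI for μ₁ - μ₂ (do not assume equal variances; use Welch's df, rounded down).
(9.60, 29.00)

Difference: x̄₁ - x̄₂ = 19.30
SE = √(s₁²/n₁ + s₂²/n₂) = √(9.6²/13 + 14.7²/25) = 3.9665
df = 33.90 → 33 (Welch–Satterthwaite, rounded down)
t* = 2.445

CI: 19.30 ± 2.445 · 3.9665 = 19.30 ± 9.70 = (9.60, 29.00)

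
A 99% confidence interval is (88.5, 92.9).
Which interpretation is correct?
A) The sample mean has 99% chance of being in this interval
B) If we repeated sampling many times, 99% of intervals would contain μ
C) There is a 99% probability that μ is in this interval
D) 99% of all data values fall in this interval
B

A) Wrong — x̄ is observed and sits in the interval by construction.
B) Correct — this is the frequentist long-run coverage interpretation.
C) Wrong — μ is fixed; the randomness lives in the interval, not in μ.
D) Wrong — a CI is about the parameter μ, not individual data values.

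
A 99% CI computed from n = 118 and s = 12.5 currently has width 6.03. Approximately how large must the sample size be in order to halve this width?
n ≈ 472

CI width ∝ 1/√n
To reduce width by factor 2, need √n to grow by 2 → need 2² = 4 times as many samples.

Current: n = 118, width = 6.03
New: n = 472, width ≈ 2.98

Width reduced by factor of 6.03/2.98 = 2.02.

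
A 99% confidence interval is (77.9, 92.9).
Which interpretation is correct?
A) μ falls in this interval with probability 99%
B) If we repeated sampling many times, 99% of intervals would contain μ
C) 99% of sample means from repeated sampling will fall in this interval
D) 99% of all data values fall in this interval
B

A) Wrong — μ is fixed; the randomness lives in the interval, not in μ.
B) Correct — this is the frequentist long-run coverage interpretation.
C) Wrong — coverage applies to intervals containing μ, not to future x̄ values.
D) Wrong — a CI is about the parameter μ, not individual data values.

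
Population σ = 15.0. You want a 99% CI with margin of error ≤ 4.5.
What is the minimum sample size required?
n ≥ 74

For margin E ≤ 4.5:
n ≥ (z* · σ / E)²
n ≥ (2.576 · 15.0 / 4.5)²
n ≥ 73.73

Minimum n = 74 (rounding up)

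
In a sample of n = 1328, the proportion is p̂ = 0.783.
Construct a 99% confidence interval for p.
(0.754, 0.812)

Proportion CI:
SE = √(p̂(1-p̂)/n) = √(0.783 · 0.217 / 1328) = 0.01131

z* = 2.576
Margin = z* · SE = 2.576 · 0.01131 = 0.0291

CI: 0.783 ± 0.0291 = (0.754, 0.812)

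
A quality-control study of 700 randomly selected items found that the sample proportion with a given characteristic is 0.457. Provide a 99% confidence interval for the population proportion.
(0.408, 0.506)

Proportion CI:
SE = √(p̂(1-p̂)/n) = √(0.457 · 0.543 / 700) = 0.01883

z* = 2.576
Margin = z* · SE = 2.576 · 0.01883 = 0.0485

CI: 0.457 ± 0.0485 = (0.408, 0.506)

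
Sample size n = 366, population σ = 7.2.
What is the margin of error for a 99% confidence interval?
Margin of error = 0.97

Margin of error = z* · σ/√n
= 2.576 · 7.2/√366
= 2.576 · 7.2/19.1311
= 0.97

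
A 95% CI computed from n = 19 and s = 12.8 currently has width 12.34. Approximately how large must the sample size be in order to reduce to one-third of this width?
n ≈ 171

CI width ∝ 1/√n
To reduce width by factor 3, need √n to grow by 3 → need 3² = 9 times as many samples.

Current: n = 19, width = 12.34
New: n = 171, width ≈ 3.86

Width reduced by factor of 12.34/3.86 = 3.20.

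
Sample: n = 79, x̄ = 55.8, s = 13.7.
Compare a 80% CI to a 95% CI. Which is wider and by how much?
95% CI is wider by 2.16

df = 78
80% CI: t* = 1.292, (53.81, 57.79), width = 2 · t* · s/√n = 3.98
95% CI: t* = 1.991, (52.73, 58.87), width = 2 · t* · s/√n = 6.14

The 95% CI is wider by 6.14 - 3.98 = 2.16.
Higher confidence requires a wider interval.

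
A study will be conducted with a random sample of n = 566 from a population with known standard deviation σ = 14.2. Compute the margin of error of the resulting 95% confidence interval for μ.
Margin of error = 1.17

Margin of error = z* · σ/√n
= 1.960 · 14.2/√566
= 1.960 · 14.2/23.7908
= 1.17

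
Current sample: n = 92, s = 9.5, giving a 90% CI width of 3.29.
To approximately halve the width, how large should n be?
n ≈ 368

CI width ∝ 1/√n
To reduce width by factor 2, need √n to grow by 2 → need 2² = 4 times as many samples.

Current: n = 92, width = 3.29
New: n = 368, width ≈ 1.63

Width reduced by factor of 3.29/1.63 = 2.02.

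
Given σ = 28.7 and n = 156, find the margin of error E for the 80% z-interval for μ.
Margin of error = 2.95

Margin of error = z* · σ/√n
= 1.282 · 28.7/√156
= 1.282 · 28.7/12.4900
= 2.95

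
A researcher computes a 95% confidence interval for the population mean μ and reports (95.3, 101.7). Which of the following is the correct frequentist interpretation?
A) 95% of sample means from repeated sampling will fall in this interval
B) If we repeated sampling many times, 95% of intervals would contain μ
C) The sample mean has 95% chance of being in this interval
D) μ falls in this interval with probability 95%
B

A) Wrong — coverage applies to intervals containing μ, not to future x̄ values.
B) Correct — this is the frequentist long-run coverage interpretation.
C) Wrong — x̄ is observed and sits in the interval by construction.
D) Wrong — μ is fixed; the randomness lives in the interval, not in μ.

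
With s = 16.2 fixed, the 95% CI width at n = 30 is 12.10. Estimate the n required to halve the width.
n ≈ 120

CI width ∝ 1/√n
To reduce width by factor 2, need √n to grow by 2 → need 2² = 4 times as many samples.

Current: n = 30, width = 12.10
New: n = 120, width ≈ 5.86

Width reduced by factor of 12.10/5.86 = 2.06.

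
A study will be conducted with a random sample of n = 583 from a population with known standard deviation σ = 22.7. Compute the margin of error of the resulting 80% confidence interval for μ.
Margin of error = 1.21

Margin of error = z* · σ/√n
= 1.282 · 22.7/√583
= 1.282 · 22.7/24.1454
= 1.21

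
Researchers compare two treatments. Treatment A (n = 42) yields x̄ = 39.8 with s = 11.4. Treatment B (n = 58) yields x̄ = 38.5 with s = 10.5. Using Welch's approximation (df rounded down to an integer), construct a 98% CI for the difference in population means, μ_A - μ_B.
(-4.00, 6.60)

Difference: x̄₁ - x̄₂ = 1.30
SE = √(s₁²/n₁ + s₂²/n₂) = √(11.4²/42 + 10.5²/58) = 2.2350
df = 84.04 → 84 (Welch–Satterthwaite, rounded down)
t* = 2.372

CI: 1.30 ± 2.372 · 2.2350 = 1.30 ± 5.30 = (-4.00, 6.60)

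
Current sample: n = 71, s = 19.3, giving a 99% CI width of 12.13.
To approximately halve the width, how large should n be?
n ≈ 284

CI width ∝ 1/√n
To reduce width by factor 2, need √n to grow by 2 → need 2² = 4 times as many samples.

Current: n = 71, width = 12.13
New: n = 284, width ≈ 5.94

Width reduced by factor of 12.13/5.94 = 2.04.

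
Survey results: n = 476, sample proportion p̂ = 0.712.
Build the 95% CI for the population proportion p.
(0.671, 0.753)

Proportion CI:
SE = √(p̂(1-p̂)/n) = √(0.712 · 0.288 / 476) = 0.02076

z* = 1.960
Margin = z* · SE = 1.960 · 0.02076 = 0.0407

CI: 0.712 ± 0.0407 = (0.671, 0.753)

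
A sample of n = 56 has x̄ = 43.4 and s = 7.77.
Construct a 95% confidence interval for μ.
(41.32, 45.48)

t-interval (σ unknown):
df = n - 1 = 55
t* = 2.004 for 95% confidence

Margin of error = t* · s/√n = 2.004 · 7.77/√56 = 2.08

CI: (41.32, 45.48)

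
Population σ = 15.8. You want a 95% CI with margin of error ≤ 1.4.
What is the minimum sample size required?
n ≥ 490

For margin E ≤ 1.4:
n ≥ (z* · σ / E)²
n ≥ (1.960 · 15.8 / 1.4)²
n ≥ 489.29

Minimum n = 490 (rounding up)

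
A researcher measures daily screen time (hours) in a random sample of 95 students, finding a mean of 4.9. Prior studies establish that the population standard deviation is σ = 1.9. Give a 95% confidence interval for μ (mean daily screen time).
(4.52, 5.28)

z-interval (σ known):
z* = 1.960 for 95% confidence

Margin of error = z* · σ/√n = 1.960 · 1.9/√95 = 0.38

CI: (4.9 - 0.38, 4.9 + 0.38) = (4.52, 5.28)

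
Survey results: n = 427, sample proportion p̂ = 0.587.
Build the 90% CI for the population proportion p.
(0.548, 0.626)

Proportion CI:
SE = √(p̂(1-p̂)/n) = √(0.587 · 0.413 / 427) = 0.02383

z* = 1.645
Margin = z* · SE = 1.645 · 0.02383 = 0.0392

CI: 0.587 ± 0.0392 = (0.548, 0.626)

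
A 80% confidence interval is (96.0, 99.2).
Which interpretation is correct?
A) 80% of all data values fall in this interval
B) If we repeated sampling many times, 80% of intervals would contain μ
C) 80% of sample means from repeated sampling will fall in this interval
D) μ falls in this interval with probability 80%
B

A) Wrong — a CI is about the parameter μ, not individual data values.
B) Correct — this is the frequentist long-run coverage interpretation.
C) Wrong — coverage applies to intervals containing μ, not to future x̄ values.
D) Wrong — μ is fixed; the randomness lives in the interval, not in μ.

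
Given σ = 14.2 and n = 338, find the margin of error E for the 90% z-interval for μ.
Margin of error = 1.27

Margin of error = z* · σ/√n
= 1.645 · 14.2/√338
= 1.645 · 14.2/18.3848
= 1.27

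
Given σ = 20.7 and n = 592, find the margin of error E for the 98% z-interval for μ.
Margin of error = 1.98

Margin of error = z* · σ/√n
= 2.326 · 20.7/√592
= 2.326 · 20.7/24.3311
= 1.98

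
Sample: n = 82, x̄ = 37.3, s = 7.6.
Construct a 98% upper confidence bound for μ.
μ ≤ 39.05

Upper bound (one-sided):
t* = 2.087 (one-sided for 98%)
Upper bound = x̄ + t* · s/√n = 37.3 + 2.087 · 7.6/√82 = 39.05

We are 98% confident that μ ≤ 39.05.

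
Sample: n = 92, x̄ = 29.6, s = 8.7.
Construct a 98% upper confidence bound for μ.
μ ≤ 31.49

Upper bound (one-sided):
t* = 2.084 (one-sided for 98%)
Upper bound = x̄ + t* · s/√n = 29.6 + 2.084 · 8.7/√92 = 31.49

We are 98% confident that μ ≤ 31.49.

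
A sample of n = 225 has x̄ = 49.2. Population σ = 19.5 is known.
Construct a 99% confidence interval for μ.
(45.85, 52.55)

z-interval (σ known):
z* = 2.576 for 99% confidence

Margin of error = z* · σ/√n = 2.576 · 19.5/√225 = 3.35

CI: (49.2 - 3.35, 49.2 + 3.35) = (45.85, 52.55)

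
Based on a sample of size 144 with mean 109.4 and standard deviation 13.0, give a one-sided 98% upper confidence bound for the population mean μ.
μ ≤ 111.65

Upper bound (one-sided):
t* = 2.073 (one-sided for 98%)
Upper bound = x̄ + t* · s/√n = 109.4 + 2.073 · 13.0/√144 = 111.65

We are 98% confident that μ ≤ 111.65.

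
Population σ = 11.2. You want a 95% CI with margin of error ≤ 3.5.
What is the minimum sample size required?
n ≥ 40

For margin E ≤ 3.5:
n ≥ (z* · σ / E)²
n ≥ (1.960 · 11.2 / 3.5)²
n ≥ 39.34

Minimum n = 40 (rounding up)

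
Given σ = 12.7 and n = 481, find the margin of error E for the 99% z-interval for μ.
Margin of error = 1.49

Margin of error = z* · σ/√n
= 2.576 · 12.7/√481
= 2.576 · 12.7/21.9317
= 1.49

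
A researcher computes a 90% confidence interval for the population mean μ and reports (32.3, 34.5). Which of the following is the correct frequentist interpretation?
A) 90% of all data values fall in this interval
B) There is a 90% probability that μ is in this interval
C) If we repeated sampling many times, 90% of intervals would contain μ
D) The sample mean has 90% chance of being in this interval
C

A) Wrong — a CI is about the parameter μ, not individual data values.
B) Wrong — μ is fixed; the randomness lives in the interval, not in μ.
C) Correct — this is the frequentist long-run coverage interpretation.
D) Wrong — x̄ is observed and sits in the interval by construction.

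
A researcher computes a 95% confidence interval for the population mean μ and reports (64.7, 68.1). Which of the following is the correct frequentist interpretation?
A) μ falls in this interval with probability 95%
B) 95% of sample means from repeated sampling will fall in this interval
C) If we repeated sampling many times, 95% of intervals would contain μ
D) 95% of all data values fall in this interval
C

A) Wrong — μ is fixed; the randomness lives in the interval, not in μ.
B) Wrong — coverage applies to intervals containing μ, not to future x̄ values.
C) Correct — this is the frequentist long-run coverage interpretation.
D) Wrong — a CI is about the parameter μ, not individual data values.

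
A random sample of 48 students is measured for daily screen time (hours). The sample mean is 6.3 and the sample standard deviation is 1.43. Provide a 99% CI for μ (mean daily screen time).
(5.75, 6.85)

t-interval (σ unknown):
df = n - 1 = 47
t* = 2.685 for 99% confidence

Margin of error = t* · s/√n = 2.685 · 1.43/√48 = 0.55

CI: (5.75, 6.85)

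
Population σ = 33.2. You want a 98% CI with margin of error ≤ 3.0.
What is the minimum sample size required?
n ≥ 663

For margin E ≤ 3.0:
n ≥ (z* · σ / E)²
n ≥ (2.326 · 33.2 / 3.0)²
n ≥ 662.60

Minimum n = 663 (rounding up)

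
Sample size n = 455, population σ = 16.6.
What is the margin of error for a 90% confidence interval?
Margin of error = 1.28

Margin of error = z* · σ/√n
= 1.645 · 16.6/√455
= 1.645 · 16.6/21.3307
= 1.28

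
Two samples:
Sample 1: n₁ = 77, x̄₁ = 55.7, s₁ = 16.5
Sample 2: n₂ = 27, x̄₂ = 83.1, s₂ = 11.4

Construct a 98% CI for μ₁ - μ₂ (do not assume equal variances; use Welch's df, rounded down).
(-34.29, -20.51)

Difference: x̄₁ - x̄₂ = -27.40
SE = √(s₁²/n₁ + s₂²/n₂) = √(16.5²/77 + 11.4²/27) = 2.8895
df = 66.04 → 66 (Welch–Satterthwaite, rounded down)
t* = 2.384

CI: -27.40 ± 2.384 · 2.8895 = -27.40 ± 6.89 = (-34.29, -20.51)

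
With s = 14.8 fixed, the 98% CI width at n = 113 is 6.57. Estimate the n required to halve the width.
n ≈ 452

CI width ∝ 1/√n
To reduce width by factor 2, need √n to grow by 2 → need 2² = 4 times as many samples.

Current: n = 113, width = 6.57
New: n = 452, width ≈ 3.25

Width reduced by factor of 6.57/3.25 = 2.02.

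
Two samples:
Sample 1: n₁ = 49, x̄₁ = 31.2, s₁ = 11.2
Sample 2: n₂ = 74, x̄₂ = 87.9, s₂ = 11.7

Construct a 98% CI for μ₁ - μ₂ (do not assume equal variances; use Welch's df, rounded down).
(-61.66, -51.74)

Difference: x̄₁ - x̄₂ = -56.70
SE = √(s₁²/n₁ + s₂²/n₂) = √(11.2²/49 + 11.7²/74) = 2.1000
df = 106.03 → 106 (Welch–Satterthwaite, rounded down)
t* = 2.362

CI: -56.70 ± 2.362 · 2.1000 = -56.70 ± 4.96 = (-61.66, -51.74)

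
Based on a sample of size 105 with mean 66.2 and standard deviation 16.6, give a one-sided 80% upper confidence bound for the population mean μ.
μ ≤ 67.57

Upper bound (one-sided):
t* = 0.845 (one-sided for 80%)
Upper bound = x̄ + t* · s/√n = 66.2 + 0.845 · 16.6/√105 = 67.57

We are 80% confident that μ ≤ 67.57.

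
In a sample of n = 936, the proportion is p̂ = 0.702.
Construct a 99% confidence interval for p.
(0.663, 0.741)

Proportion CI:
SE = √(p̂(1-p̂)/n) = √(0.702 · 0.298 / 936) = 0.01495

z* = 2.576
Margin = z* · SE = 2.576 · 0.01495 = 0.0385

CI: 0.702 ± 0.0385 = (0.663, 0.741)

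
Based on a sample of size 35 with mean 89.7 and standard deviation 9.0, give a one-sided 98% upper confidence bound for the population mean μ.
μ ≤ 92.95

Upper bound (one-sided):
t* = 2.136 (one-sided for 98%)
Upper bound = x̄ + t* · s/√n = 89.7 + 2.136 · 9.0/√35 = 92.95

We are 98% confident that μ ≤ 92.95.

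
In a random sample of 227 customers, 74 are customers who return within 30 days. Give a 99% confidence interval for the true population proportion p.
(0.246, 0.406)

Proportion CI:
p̂ = 74/227 = 0.32599
SE = √(p̂(1-p̂)/n) = √(0.32599 · 0.67401 / 227) = 0.03111

z* = 2.576
Margin = z* · SE = 2.576 · 0.03111 = 0.0801

CI: 0.32599 ± 0.0801 = (0.246, 0.406)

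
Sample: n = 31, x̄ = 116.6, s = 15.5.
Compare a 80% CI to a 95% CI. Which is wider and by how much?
95% CI is wider by 4.08

df = 30
80% CI: t* = 1.310, (112.95, 120.25), width = 2 · t* · s/√n = 7.29
95% CI: t* = 2.042, (110.92, 122.28), width = 2 · t* · s/√n = 11.37

The 95% CI is wider by 11.37 - 7.29 = 4.08.
Higher confidence requires a wider interval.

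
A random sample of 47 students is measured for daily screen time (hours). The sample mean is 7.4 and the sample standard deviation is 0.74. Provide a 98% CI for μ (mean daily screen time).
(7.14, 7.66)

t-interval (σ unknown):
df = n - 1 = 46
t* = 2.410 for 98% confidence

Margin of error = t* · s/√n = 2.410 · 0.74/√47 = 0.26

CI: (7.14, 7.66)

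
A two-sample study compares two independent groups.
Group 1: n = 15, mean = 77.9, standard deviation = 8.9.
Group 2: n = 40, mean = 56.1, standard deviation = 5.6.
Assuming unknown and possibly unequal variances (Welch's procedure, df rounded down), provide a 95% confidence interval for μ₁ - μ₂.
(16.63, 26.97)

Difference: x̄₁ - x̄₂ = 21.80
SE = √(s₁²/n₁ + s₂²/n₂) = √(8.9²/15 + 5.6²/40) = 2.4627
df = 18.32 → 18 (Welch–Satterthwaite, rounded down)
t* = 2.101

CI: 21.80 ± 2.101 · 2.4627 = 21.80 ± 5.17 = (16.63, 26.97)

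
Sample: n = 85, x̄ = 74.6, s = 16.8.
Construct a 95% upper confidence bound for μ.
μ ≤ 77.63

Upper bound (one-sided):
t* = 1.663 (one-sided for 95%)
Upper bound = x̄ + t* · s/√n = 74.6 + 1.663 · 16.8/√85 = 77.63

We are 95% confident that μ ≤ 77.63.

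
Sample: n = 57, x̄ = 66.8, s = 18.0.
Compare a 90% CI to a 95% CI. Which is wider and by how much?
95% CI is wider by 1.57

df = 56
90% CI: t* = 1.673, (62.81, 70.79), width = 2 · t* · s/√n = 7.98
95% CI: t* = 2.003, (62.02, 71.58), width = 2 · t* · s/√n = 9.55

The 95% CI is wider by 9.55 - 7.98 = 1.57.
Higher confidence requires a wider interval.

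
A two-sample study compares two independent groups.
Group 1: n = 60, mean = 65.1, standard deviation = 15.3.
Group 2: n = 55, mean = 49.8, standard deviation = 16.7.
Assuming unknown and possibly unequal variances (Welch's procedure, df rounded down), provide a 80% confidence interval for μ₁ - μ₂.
(11.44, 19.16)

Difference: x̄₁ - x̄₂ = 15.30
SE = √(s₁²/n₁ + s₂²/n₂) = √(15.3²/60 + 16.7²/55) = 2.9954
df = 109.65 → 109 (Welch–Satterthwaite, rounded down)
t* = 1.289

CI: 15.30 ± 1.289 · 2.9954 = 15.30 ± 3.86 = (11.44, 19.16)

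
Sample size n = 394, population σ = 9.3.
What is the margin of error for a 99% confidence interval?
Margin of error = 1.21

Margin of error = z* · σ/√n
= 2.576 · 9.3/√394
= 2.576 · 9.3/19.8494
= 1.21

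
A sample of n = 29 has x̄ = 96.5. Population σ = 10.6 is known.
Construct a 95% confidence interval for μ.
(92.64, 100.36)

z-interval (σ known):
z* = 1.960 for 95% confidence

Margin of error = z* · σ/√n = 1.960 · 10.6/√29 = 3.86

CI: (96.5 - 3.86, 96.5 + 3.86) = (92.64, 100.36)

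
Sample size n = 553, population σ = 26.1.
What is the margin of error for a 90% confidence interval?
Margin of error = 1.83

Margin of error = z* · σ/√n
= 1.645 · 26.1/√553
= 1.645 · 26.1/23.5160
= 1.83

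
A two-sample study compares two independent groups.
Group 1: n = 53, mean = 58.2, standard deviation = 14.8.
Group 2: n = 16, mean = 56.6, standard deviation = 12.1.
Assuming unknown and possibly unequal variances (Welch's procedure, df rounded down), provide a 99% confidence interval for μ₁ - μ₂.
(-8.44, 11.64)

Difference: x̄₁ - x̄₂ = 1.60
SE = √(s₁²/n₁ + s₂²/n₂) = √(14.8²/53 + 12.1²/16) = 3.6446
df = 29.85 → 29 (Welch–Satterthwaite, rounded down)
t* = 2.756

CI: 1.60 ± 2.756 · 3.6446 = 1.60 ± 10.04 = (-8.44, 11.64)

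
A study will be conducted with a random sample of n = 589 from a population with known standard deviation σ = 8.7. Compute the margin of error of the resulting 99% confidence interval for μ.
Margin of error = 0.92

Margin of error = z* · σ/√n
= 2.576 · 8.7/√589
= 2.576 · 8.7/24.2693
= 0.92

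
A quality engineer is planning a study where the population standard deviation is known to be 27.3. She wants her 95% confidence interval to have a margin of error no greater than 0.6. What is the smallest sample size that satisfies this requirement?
n ≥ 7954

For margin E ≤ 0.6:
n ≥ (z* · σ / E)²
n ≥ (1.960 · 27.3 / 0.6)²
n ≥ 7953.07

Minimum n = 7954 (rounding up)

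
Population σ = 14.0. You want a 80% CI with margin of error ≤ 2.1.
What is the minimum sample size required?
n ≥ 74

For margin E ≤ 2.1:
n ≥ (z* · σ / E)²
n ≥ (1.282 · 14.0 / 2.1)²
n ≥ 73.05

Minimum n = 74 (rounding up)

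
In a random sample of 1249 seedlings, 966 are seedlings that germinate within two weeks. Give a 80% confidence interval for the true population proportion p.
(0.758, 0.789)

Proportion CI:
p̂ = 966/1249 = 0.77342
SE = √(p̂(1-p̂)/n) = √(0.77342 · 0.22658 / 1249) = 0.01185

z* = 1.282
Margin = z* · SE = 1.282 · 0.01185 = 0.0152

CI: 0.77342 ± 0.0152 = (0.758, 0.789)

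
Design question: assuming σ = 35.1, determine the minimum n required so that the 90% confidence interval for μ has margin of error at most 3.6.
n ≥ 258

For margin E ≤ 3.6:
n ≥ (z* · σ / E)²
n ≥ (1.645 · 35.1 / 3.6)²
n ≥ 257.24

Minimum n = 258 (rounding up)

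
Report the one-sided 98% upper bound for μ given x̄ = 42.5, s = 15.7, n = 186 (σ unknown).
μ ≤ 44.88

Upper bound (one-sided):
t* = 2.068 (one-sided for 98%)
Upper bound = x̄ + t* · s/√n = 42.5 + 2.068 · 15.7/√186 = 44.88

We are 98% confident that μ ≤ 44.88.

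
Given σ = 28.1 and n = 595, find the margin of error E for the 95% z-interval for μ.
Margin of error = 2.26

Margin of error = z* · σ/√n
= 1.960 · 28.1/√595
= 1.960 · 28.1/24.3926
= 2.26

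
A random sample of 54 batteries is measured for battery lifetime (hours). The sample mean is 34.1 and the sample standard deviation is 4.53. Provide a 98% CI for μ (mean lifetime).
(32.62, 35.58)

t-interval (σ unknown):
df = n - 1 = 53
t* = 2.399 for 98% confidence

Margin of error = t* · s/√n = 2.399 · 4.53/√54 = 1.48

CI: (32.62, 35.58)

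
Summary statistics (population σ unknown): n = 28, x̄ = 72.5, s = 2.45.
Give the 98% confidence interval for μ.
(71.35, 73.65)

t-interval (σ unknown):
df = n - 1 = 27
t* = 2.473 for 98% confidence

Margin of error = t* · s/√n = 2.473 · 2.45/√28 = 1.15

CI: (71.35, 73.65)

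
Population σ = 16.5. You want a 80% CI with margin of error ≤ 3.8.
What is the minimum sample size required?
n ≥ 31

For margin E ≤ 3.8:
n ≥ (z* · σ / E)²
n ≥ (1.282 · 16.5 / 3.8)²
n ≥ 30.99

Minimum n = 31 (rounding up)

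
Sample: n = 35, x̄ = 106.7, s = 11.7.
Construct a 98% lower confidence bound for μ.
μ ≥ 102.48

Lower bound (one-sided):
t* = 2.136 (one-sided for 98%)
Lower bound = x̄ - t* · s/√n = 106.7 - 2.136 · 11.7/√35 = 102.48

We are 98% confident that μ ≥ 102.48.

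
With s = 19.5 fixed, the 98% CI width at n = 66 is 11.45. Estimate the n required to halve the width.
n ≈ 264

CI width ∝ 1/√n
To reduce width by factor 2, need √n to grow by 2 → need 2² = 4 times as many samples.

Current: n = 66, width = 11.45
New: n = 264, width ≈ 5.62

Width reduced by factor of 11.45/5.62 = 2.04.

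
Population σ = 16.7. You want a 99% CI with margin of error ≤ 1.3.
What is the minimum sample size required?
n ≥ 1096

For margin E ≤ 1.3:
n ≥ (z* · σ / E)²
n ≥ (2.576 · 16.7 / 1.3)²
n ≥ 1095.06

Minimum n = 1096 (rounding up)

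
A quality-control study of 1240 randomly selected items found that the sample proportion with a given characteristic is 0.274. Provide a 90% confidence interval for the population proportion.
(0.253, 0.295)

Proportion CI:
SE = √(p̂(1-p̂)/n) = √(0.274 · 0.726 / 1240) = 0.01267

z* = 1.645
Margin = z* · SE = 1.645 · 0.01267 = 0.0208

CI: 0.274 ± 0.0208 = (0.253, 0.295)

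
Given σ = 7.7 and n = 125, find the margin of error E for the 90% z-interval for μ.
Margin of error = 1.13

Margin of error = z* · σ/√n
= 1.645 · 7.7/√125
= 1.645 · 7.7/11.1803
= 1.13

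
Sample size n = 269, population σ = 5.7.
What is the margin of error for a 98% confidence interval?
Margin of error = 0.81

Margin of error = z* · σ/√n
= 2.326 · 5.7/√269
= 2.326 · 5.7/16.4012
= 0.81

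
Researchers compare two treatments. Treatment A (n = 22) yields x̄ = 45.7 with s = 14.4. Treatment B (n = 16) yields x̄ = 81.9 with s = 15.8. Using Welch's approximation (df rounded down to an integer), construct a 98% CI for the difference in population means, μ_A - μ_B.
(-48.49, -23.91)

Difference: x̄₁ - x̄₂ = -36.20
SE = √(s₁²/n₁ + s₂²/n₂) = √(14.4²/22 + 15.8²/16) = 5.0028
df = 30.62 → 30 (Welch–Satterthwaite, rounded down)
t* = 2.457

CI: -36.20 ± 2.457 · 5.0028 = -36.20 ± 12.29 = (-48.49, -23.91)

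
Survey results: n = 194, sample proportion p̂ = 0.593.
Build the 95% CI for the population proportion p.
(0.524, 0.662)

Proportion CI:
SE = √(p̂(1-p̂)/n) = √(0.593 · 0.407 / 194) = 0.03527

z* = 1.960
Margin = z* · SE = 1.960 · 0.03527 = 0.0691

CI: 0.593 ± 0.0691 = (0.524, 0.662)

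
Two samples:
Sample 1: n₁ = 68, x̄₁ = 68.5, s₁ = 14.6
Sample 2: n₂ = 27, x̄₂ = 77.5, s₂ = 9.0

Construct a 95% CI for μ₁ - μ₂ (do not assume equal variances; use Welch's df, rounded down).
(-13.93, -4.07)

Difference: x̄₁ - x̄₂ = -9.00
SE = √(s₁²/n₁ + s₂²/n₂) = √(14.6²/68 + 9.0²/27) = 2.4768
df = 76.37 → 76 (Welch–Satterthwaite, rounded down)
t* = 1.992

CI: -9.00 ± 1.992 · 2.4768 = -9.00 ± 4.93 = (-13.93, -4.07)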